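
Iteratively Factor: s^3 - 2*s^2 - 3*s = (s - 3)*(s^2 + s) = s*(s - 3)*(s + 1)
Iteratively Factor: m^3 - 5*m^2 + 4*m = (m)*(m^2 - 5*m + 4) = m*(m - 1)*(m - 4)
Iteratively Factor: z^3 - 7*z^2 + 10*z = (z)*(z^2 - 7*z + 10) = z*(z - 5)*(z - 2)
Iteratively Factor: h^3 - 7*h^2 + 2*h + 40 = (h + 2)*(h^2 - 9*h + 20) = (h - 5)*(h + 2)*(h - 4)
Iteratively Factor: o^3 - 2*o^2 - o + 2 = (o - 2)*(o^2 - 1) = (o - 2)*(o - 1)*(o + 1)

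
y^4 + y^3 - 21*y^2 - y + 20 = (y - 4)*(y - 1)*(y + 1)*(y + 5)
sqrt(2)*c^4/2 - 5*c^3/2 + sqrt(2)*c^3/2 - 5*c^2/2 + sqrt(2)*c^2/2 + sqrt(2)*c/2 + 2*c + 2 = (c + 1)*(c - 2*sqrt(2))*(c - sqrt(2))*(sqrt(2)*c/2 + 1/2)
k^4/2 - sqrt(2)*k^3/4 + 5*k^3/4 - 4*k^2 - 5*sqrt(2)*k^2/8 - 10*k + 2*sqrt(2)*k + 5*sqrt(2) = (k/2 + sqrt(2))*(k + 5/2)*(k - 2*sqrt(2))*(k - sqrt(2)/2)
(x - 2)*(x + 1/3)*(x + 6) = x^3 + 13*x^2/3 - 32*x/3 - 4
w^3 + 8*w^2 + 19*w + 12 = (w + 1)*(w + 3)*(w + 4)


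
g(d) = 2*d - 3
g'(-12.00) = 2.00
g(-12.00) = -27.00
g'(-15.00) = 2.00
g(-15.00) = -33.00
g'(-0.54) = 2.00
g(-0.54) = -4.08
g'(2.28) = 2.00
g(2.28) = 1.56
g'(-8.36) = 2.00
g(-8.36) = -19.72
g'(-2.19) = 2.00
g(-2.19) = -7.38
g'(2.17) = 2.00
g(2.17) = 1.34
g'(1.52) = 2.00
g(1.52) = 0.04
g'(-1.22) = 2.00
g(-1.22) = -5.44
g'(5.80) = 2.00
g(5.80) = 8.60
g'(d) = 2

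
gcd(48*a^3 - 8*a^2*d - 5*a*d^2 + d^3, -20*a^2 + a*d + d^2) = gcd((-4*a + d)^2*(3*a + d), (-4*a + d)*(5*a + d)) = 4*a - d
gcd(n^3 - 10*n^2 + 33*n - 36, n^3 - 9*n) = n - 3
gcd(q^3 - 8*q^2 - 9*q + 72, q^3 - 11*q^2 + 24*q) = q^2 - 11*q + 24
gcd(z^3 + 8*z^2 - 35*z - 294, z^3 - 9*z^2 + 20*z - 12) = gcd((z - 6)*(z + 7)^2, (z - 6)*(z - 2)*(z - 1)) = z - 6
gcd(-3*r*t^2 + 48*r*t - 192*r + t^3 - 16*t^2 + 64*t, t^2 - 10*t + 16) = t - 8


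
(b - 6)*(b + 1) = b^2 - 5*b - 6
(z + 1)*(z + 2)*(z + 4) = z^3 + 7*z^2 + 14*z + 8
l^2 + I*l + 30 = (l - 5*I)*(l + 6*I)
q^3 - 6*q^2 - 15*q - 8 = (q - 8)*(q + 1)^2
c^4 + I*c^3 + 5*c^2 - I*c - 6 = (c - 2*I)*(c + 3*I)*(-I*c + I)*(I*c + I)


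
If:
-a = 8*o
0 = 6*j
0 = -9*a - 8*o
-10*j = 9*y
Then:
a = 0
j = 0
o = 0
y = 0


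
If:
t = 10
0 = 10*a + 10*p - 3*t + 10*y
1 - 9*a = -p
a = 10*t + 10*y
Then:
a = 140/101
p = 1159/101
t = 10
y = -996/101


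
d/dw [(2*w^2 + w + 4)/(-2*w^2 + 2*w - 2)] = (3*w^2 + 4*w - 5)/(2*(w^4 - 2*w^3 + 3*w^2 - 2*w + 1))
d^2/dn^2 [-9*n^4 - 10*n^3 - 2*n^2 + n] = -108*n^2 - 60*n - 4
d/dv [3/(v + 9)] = -3/(v + 9)^2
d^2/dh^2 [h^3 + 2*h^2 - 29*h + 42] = 6*h + 4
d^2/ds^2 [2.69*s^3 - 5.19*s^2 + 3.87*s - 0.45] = 16.14*s - 10.38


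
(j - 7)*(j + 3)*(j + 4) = j^3 - 37*j - 84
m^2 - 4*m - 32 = (m - 8)*(m + 4)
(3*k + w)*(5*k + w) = 15*k^2 + 8*k*w + w^2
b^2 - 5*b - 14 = (b - 7)*(b + 2)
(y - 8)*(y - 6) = y^2 - 14*y + 48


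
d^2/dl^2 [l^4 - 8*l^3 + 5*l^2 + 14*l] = 12*l^2 - 48*l + 10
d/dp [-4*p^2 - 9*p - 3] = -8*p - 9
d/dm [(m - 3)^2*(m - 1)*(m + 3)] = 4*m^3 - 12*m^2 - 12*m + 36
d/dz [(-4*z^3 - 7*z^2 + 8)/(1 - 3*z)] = (24*z^3 + 9*z^2 - 14*z + 24)/(9*z^2 - 6*z + 1)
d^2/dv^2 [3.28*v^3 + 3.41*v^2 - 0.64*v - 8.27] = 19.68*v + 6.82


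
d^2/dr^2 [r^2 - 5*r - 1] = 2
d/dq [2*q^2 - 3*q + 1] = 4*q - 3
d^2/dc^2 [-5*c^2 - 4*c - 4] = -10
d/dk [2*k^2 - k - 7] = 4*k - 1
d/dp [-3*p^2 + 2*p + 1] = 2 - 6*p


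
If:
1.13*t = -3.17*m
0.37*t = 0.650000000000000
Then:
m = -0.63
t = 1.76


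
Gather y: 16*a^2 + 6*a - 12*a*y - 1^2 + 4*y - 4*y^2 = 16*a^2 + 6*a - 4*y^2 + y*(4 - 12*a) - 1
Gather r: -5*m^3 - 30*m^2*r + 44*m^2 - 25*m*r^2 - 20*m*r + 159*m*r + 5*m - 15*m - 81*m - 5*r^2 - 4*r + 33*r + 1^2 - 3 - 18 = -5*m^3 + 44*m^2 - 91*m + r^2*(-25*m - 5) + r*(-30*m^2 + 139*m + 29) - 20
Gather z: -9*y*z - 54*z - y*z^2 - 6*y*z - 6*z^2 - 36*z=z^2*(-y - 6) + z*(-15*y - 90)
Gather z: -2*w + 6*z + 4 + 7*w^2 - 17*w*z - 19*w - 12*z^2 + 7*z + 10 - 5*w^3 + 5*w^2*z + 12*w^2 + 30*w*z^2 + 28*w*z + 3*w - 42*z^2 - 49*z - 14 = -5*w^3 + 19*w^2 - 18*w + z^2*(30*w - 54) + z*(5*w^2 + 11*w - 36)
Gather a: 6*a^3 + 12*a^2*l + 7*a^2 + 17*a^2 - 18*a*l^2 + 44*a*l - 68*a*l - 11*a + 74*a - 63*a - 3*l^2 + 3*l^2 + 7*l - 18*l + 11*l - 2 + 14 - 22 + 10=6*a^3 + a^2*(12*l + 24) + a*(-18*l^2 - 24*l)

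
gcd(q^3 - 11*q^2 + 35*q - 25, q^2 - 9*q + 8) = q - 1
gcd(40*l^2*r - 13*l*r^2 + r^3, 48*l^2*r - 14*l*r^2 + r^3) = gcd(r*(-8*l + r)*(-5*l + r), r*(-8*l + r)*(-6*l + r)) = -8*l*r + r^2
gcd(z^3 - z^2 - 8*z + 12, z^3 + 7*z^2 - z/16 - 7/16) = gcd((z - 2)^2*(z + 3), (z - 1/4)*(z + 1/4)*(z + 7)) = 1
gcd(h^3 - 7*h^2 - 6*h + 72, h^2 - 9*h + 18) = h - 6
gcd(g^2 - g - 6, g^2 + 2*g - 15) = g - 3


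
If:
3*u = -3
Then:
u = -1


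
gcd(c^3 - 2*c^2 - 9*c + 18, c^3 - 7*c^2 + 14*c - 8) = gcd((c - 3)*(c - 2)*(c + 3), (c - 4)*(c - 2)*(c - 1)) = c - 2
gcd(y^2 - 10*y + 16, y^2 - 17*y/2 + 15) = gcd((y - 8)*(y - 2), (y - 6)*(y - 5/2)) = 1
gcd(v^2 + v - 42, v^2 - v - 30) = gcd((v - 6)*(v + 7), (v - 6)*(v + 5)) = v - 6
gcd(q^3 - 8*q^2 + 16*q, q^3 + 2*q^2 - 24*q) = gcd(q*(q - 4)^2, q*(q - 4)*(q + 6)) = q^2 - 4*q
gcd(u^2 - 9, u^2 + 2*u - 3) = u + 3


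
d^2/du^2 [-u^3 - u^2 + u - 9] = -6*u - 2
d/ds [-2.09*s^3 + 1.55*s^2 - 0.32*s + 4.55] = -6.27*s^2 + 3.1*s - 0.32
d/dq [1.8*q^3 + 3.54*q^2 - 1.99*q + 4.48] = 5.4*q^2 + 7.08*q - 1.99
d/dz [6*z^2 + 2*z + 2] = 12*z + 2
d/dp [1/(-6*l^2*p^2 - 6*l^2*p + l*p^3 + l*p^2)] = (12*l*p + 6*l - 3*p^2 - 2*p)/(l*p^2*(6*l*p + 6*l - p^2 - p)^2)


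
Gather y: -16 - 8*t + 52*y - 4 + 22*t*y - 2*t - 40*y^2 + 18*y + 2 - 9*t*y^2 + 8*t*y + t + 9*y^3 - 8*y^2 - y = -9*t + 9*y^3 + y^2*(-9*t - 48) + y*(30*t + 69) - 18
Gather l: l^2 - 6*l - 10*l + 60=l^2 - 16*l + 60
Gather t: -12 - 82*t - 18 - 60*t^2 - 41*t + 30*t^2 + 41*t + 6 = -30*t^2 - 82*t - 24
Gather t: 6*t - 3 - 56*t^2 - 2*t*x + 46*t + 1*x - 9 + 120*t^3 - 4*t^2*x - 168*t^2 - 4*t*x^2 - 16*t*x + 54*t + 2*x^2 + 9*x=120*t^3 + t^2*(-4*x - 224) + t*(-4*x^2 - 18*x + 106) + 2*x^2 + 10*x - 12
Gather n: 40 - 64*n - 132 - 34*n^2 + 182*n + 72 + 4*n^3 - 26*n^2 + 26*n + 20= 4*n^3 - 60*n^2 + 144*n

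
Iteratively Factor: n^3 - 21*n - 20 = (n + 4)*(n^2 - 4*n - 5) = (n - 5)*(n + 4)*(n + 1)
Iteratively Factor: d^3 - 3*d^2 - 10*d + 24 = (d - 4)*(d^2 + d - 6) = (d - 4)*(d - 2)*(d + 3)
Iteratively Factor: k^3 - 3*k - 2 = (k + 1)*(k^2 - k - 2) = (k + 1)^2*(k - 2)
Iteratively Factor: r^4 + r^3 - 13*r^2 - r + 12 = (r - 1)*(r^3 + 2*r^2 - 11*r - 12) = (r - 1)*(r + 4)*(r^2 - 2*r - 3) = (r - 3)*(r - 1)*(r + 4)*(r + 1)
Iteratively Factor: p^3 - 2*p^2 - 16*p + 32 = (p - 2)*(p^2 - 16) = (p - 2)*(p + 4)*(p - 4)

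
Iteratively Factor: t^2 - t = (t - 1)*(t)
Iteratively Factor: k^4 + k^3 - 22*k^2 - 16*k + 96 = (k - 2)*(k^3 + 3*k^2 - 16*k - 48) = (k - 2)*(k + 4)*(k^2 - k - 12) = (k - 2)*(k + 3)*(k + 4)*(k - 4)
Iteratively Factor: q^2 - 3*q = (q)*(q - 3)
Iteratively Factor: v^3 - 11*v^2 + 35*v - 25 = (v - 1)*(v^2 - 10*v + 25) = (v - 5)*(v - 1)*(v - 5)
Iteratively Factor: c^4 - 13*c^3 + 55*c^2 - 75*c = (c - 3)*(c^3 - 10*c^2 + 25*c) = (c - 5)*(c - 3)*(c^2 - 5*c) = (c - 5)^2*(c - 3)*(c)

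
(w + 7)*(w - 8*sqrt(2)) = w^2 - 8*sqrt(2)*w + 7*w - 56*sqrt(2)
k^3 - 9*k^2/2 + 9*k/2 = k*(k - 3)*(k - 3/2)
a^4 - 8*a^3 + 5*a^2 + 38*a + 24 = (a - 6)*(a - 4)*(a + 1)^2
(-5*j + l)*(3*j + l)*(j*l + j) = -15*j^3*l - 15*j^3 - 2*j^2*l^2 - 2*j^2*l + j*l^3 + j*l^2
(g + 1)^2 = g^2 + 2*g + 1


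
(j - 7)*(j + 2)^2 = j^3 - 3*j^2 - 24*j - 28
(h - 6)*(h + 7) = h^2 + h - 42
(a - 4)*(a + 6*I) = a^2 - 4*a + 6*I*a - 24*I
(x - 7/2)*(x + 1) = x^2 - 5*x/2 - 7/2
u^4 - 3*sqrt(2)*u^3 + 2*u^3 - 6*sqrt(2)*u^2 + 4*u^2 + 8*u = u*(u + 2)*(u - 2*sqrt(2))*(u - sqrt(2))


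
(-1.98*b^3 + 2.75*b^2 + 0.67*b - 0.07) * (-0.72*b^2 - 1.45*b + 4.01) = 1.4256*b^5 + 0.891*b^4 - 12.4097*b^3 + 10.1064*b^2 + 2.7882*b - 0.2807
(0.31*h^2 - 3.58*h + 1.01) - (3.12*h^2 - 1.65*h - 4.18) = -2.81*h^2 - 1.93*h + 5.19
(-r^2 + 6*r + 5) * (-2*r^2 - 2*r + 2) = 2*r^4 - 10*r^3 - 24*r^2 + 2*r + 10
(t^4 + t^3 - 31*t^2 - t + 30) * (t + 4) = t^5 + 5*t^4 - 27*t^3 - 125*t^2 + 26*t + 120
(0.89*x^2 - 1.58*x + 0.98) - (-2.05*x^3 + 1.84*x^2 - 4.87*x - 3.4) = 2.05*x^3 - 0.95*x^2 + 3.29*x + 4.38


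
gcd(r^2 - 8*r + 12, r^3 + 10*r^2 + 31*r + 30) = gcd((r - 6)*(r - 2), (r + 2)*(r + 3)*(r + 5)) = 1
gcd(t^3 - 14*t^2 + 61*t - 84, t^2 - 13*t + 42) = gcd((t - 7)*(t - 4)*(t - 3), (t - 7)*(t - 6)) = t - 7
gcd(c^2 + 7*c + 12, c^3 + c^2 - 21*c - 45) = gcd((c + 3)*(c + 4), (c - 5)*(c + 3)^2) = c + 3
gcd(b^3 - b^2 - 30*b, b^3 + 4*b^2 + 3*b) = b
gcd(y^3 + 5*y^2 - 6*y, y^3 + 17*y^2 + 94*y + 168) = y + 6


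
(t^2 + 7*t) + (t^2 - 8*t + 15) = 2*t^2 - t + 15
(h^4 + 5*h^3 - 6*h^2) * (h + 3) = h^5 + 8*h^4 + 9*h^3 - 18*h^2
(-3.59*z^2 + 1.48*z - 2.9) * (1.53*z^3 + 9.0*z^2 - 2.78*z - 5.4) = -5.4927*z^5 - 30.0456*z^4 + 18.8632*z^3 - 10.8284*z^2 + 0.0699999999999994*z + 15.66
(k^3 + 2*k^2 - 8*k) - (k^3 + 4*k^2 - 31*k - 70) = -2*k^2 + 23*k + 70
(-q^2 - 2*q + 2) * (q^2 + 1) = -q^4 - 2*q^3 + q^2 - 2*q + 2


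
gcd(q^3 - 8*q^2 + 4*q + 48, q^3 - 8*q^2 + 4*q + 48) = q^3 - 8*q^2 + 4*q + 48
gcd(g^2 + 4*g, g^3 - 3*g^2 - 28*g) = g^2 + 4*g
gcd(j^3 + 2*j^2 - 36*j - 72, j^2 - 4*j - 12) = j^2 - 4*j - 12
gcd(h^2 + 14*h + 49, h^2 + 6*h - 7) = h + 7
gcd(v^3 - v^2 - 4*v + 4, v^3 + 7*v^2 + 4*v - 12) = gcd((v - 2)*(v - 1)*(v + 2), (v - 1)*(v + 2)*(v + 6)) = v^2 + v - 2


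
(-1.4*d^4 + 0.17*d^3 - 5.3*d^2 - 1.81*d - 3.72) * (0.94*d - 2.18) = -1.316*d^5 + 3.2118*d^4 - 5.3526*d^3 + 9.8526*d^2 + 0.449*d + 8.1096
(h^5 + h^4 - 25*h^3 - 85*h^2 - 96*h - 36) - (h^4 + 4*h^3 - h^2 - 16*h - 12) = h^5 - 29*h^3 - 84*h^2 - 80*h - 24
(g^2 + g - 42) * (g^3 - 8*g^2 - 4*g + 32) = g^5 - 7*g^4 - 54*g^3 + 364*g^2 + 200*g - 1344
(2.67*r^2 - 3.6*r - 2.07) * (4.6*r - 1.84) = 12.282*r^3 - 21.4728*r^2 - 2.898*r + 3.8088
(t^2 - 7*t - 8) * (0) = 0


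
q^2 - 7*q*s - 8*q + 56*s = (q - 8)*(q - 7*s)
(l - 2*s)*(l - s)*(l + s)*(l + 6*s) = l^4 + 4*l^3*s - 13*l^2*s^2 - 4*l*s^3 + 12*s^4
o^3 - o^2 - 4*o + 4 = (o - 2)*(o - 1)*(o + 2)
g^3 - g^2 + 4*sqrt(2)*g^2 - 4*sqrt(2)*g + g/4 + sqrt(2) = (g - 1/2)^2*(g + 4*sqrt(2))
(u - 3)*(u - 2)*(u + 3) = u^3 - 2*u^2 - 9*u + 18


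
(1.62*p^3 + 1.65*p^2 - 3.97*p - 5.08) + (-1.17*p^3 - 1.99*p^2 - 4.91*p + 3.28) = 0.45*p^3 - 0.34*p^2 - 8.88*p - 1.8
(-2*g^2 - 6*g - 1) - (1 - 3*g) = -2*g^2 - 3*g - 2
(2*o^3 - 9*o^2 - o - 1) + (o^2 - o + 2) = 2*o^3 - 8*o^2 - 2*o + 1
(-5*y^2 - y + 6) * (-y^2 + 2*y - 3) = 5*y^4 - 9*y^3 + 7*y^2 + 15*y - 18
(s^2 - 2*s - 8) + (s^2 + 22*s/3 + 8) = 2*s^2 + 16*s/3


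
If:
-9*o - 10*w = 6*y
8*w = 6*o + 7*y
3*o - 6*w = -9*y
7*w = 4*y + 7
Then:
No Solution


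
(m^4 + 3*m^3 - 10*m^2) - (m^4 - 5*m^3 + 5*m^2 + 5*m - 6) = 8*m^3 - 15*m^2 - 5*m + 6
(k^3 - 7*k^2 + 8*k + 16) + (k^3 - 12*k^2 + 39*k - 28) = 2*k^3 - 19*k^2 + 47*k - 12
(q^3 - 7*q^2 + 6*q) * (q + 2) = q^4 - 5*q^3 - 8*q^2 + 12*q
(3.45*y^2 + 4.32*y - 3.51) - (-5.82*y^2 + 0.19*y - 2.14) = 9.27*y^2 + 4.13*y - 1.37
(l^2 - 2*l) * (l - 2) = l^3 - 4*l^2 + 4*l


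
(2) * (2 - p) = 4 - 2*p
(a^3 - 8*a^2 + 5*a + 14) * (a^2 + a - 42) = a^5 - 7*a^4 - 45*a^3 + 355*a^2 - 196*a - 588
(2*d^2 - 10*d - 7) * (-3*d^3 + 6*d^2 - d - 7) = -6*d^5 + 42*d^4 - 41*d^3 - 46*d^2 + 77*d + 49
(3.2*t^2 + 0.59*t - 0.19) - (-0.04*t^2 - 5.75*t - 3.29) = 3.24*t^2 + 6.34*t + 3.1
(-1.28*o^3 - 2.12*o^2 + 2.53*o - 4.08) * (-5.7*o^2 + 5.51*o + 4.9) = 7.296*o^5 + 5.0312*o^4 - 32.3742*o^3 + 26.8083*o^2 - 10.0838*o - 19.992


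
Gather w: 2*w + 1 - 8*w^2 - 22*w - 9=-8*w^2 - 20*w - 8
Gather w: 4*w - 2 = 4*w - 2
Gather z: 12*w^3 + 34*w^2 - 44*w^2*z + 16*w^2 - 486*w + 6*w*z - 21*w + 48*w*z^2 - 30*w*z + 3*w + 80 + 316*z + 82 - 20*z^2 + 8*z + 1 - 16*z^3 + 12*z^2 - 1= 12*w^3 + 50*w^2 - 504*w - 16*z^3 + z^2*(48*w - 8) + z*(-44*w^2 - 24*w + 324) + 162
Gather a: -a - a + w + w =-2*a + 2*w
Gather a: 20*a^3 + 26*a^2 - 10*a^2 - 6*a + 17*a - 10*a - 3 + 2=20*a^3 + 16*a^2 + a - 1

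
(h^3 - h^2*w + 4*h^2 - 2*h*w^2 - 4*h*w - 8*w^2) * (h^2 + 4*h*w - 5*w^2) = h^5 + 3*h^4*w + 4*h^4 - 11*h^3*w^2 + 12*h^3*w - 3*h^2*w^3 - 44*h^2*w^2 + 10*h*w^4 - 12*h*w^3 + 40*w^4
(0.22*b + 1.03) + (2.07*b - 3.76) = 2.29*b - 2.73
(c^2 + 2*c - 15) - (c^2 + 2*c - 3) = -12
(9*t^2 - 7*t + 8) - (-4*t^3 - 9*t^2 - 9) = 4*t^3 + 18*t^2 - 7*t + 17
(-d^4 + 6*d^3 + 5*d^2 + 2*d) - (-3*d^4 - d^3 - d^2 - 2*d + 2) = 2*d^4 + 7*d^3 + 6*d^2 + 4*d - 2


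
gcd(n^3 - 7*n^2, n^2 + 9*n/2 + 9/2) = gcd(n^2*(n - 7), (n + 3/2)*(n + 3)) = 1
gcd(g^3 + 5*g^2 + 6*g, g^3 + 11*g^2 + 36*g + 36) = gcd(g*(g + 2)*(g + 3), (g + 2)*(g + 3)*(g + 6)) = g^2 + 5*g + 6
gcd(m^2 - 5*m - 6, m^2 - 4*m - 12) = m - 6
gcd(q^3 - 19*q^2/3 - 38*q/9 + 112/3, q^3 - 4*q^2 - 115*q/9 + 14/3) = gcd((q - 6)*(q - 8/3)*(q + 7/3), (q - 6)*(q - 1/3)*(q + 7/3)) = q^2 - 11*q/3 - 14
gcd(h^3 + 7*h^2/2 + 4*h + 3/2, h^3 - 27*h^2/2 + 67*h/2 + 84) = h + 3/2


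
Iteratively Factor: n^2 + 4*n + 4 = (n + 2)*(n + 2)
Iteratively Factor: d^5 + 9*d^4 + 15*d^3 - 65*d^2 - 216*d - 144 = (d + 4)*(d^4 + 5*d^3 - 5*d^2 - 45*d - 36) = (d - 3)*(d + 4)*(d^3 + 8*d^2 + 19*d + 12) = (d - 3)*(d + 1)*(d + 4)*(d^2 + 7*d + 12) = (d - 3)*(d + 1)*(d + 4)^2*(d + 3)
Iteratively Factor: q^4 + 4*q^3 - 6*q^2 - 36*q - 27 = (q + 3)*(q^3 + q^2 - 9*q - 9) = (q + 1)*(q + 3)*(q^2 - 9) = (q + 1)*(q + 3)^2*(q - 3)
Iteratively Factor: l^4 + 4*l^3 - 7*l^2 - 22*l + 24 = (l + 4)*(l^3 - 7*l + 6) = (l - 1)*(l + 4)*(l^2 + l - 6) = (l - 2)*(l - 1)*(l + 4)*(l + 3)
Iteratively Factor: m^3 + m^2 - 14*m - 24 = (m - 4)*(m^2 + 5*m + 6) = (m - 4)*(m + 3)*(m + 2)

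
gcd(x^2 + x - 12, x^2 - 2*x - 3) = x - 3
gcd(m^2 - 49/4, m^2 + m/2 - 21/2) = m + 7/2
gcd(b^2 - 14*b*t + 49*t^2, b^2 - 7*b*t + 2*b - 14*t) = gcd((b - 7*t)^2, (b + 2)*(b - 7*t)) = -b + 7*t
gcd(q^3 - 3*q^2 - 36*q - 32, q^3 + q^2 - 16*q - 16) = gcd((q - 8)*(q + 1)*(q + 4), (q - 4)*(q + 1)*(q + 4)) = q^2 + 5*q + 4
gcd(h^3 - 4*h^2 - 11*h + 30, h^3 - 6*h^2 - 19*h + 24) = h + 3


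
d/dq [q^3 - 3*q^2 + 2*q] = 3*q^2 - 6*q + 2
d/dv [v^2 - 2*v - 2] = 2*v - 2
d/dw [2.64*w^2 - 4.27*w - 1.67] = 5.28*w - 4.27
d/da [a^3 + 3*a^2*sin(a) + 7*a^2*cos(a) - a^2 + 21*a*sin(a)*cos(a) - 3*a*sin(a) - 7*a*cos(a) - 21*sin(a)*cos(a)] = -7*a^2*sin(a) + 3*a^2*cos(a) + 3*a^2 + 13*a*sin(a) + 11*a*cos(a) + 21*a*cos(2*a) - 2*a - 3*sin(a) + 21*sin(2*a)/2 - 7*cos(a) - 21*cos(2*a)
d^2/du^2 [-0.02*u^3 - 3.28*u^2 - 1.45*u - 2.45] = -0.12*u - 6.56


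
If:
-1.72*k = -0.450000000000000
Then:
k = 0.26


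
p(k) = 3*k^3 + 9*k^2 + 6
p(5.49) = 773.67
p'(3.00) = 135.00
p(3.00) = 168.00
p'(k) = 9*k^2 + 18*k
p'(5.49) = 370.08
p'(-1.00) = -9.00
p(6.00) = 978.00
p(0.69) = 11.27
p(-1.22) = 13.95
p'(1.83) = 63.08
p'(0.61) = 14.33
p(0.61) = 10.03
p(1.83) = 54.53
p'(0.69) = 16.70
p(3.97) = 335.56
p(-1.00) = 12.00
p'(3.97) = 213.31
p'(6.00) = 432.00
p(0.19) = 6.35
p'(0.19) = 3.74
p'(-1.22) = -8.56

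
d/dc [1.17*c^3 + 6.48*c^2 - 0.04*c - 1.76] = 3.51*c^2 + 12.96*c - 0.04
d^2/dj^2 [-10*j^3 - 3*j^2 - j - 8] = -60*j - 6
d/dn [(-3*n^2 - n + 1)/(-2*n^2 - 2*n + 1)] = (4*n^2 - 2*n + 1)/(4*n^4 + 8*n^3 - 4*n + 1)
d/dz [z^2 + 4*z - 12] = 2*z + 4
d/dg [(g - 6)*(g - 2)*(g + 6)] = 3*g^2 - 4*g - 36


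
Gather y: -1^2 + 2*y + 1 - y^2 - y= -y^2 + y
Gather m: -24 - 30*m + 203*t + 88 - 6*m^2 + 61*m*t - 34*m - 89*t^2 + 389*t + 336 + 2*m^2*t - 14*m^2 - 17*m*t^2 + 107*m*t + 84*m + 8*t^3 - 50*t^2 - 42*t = m^2*(2*t - 20) + m*(-17*t^2 + 168*t + 20) + 8*t^3 - 139*t^2 + 550*t + 400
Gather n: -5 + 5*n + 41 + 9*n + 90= 14*n + 126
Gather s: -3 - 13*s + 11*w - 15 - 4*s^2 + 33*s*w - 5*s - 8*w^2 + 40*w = -4*s^2 + s*(33*w - 18) - 8*w^2 + 51*w - 18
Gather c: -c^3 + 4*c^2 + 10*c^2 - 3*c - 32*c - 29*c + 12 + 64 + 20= -c^3 + 14*c^2 - 64*c + 96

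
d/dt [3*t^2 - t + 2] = 6*t - 1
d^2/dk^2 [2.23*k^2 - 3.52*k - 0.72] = 4.46000000000000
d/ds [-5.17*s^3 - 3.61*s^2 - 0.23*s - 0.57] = -15.51*s^2 - 7.22*s - 0.23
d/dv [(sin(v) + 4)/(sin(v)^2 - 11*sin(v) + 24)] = (-8*sin(v) + cos(v)^2 + 67)*cos(v)/(sin(v)^2 - 11*sin(v) + 24)^2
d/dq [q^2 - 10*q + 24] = 2*q - 10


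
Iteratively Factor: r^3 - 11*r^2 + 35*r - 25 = (r - 1)*(r^2 - 10*r + 25) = (r - 5)*(r - 1)*(r - 5)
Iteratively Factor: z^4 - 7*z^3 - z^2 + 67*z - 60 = (z - 5)*(z^3 - 2*z^2 - 11*z + 12) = (z - 5)*(z + 3)*(z^2 - 5*z + 4) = (z - 5)*(z - 4)*(z + 3)*(z - 1)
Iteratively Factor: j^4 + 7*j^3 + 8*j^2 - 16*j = (j)*(j^3 + 7*j^2 + 8*j - 16) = j*(j + 4)*(j^2 + 3*j - 4) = j*(j - 1)*(j + 4)*(j + 4)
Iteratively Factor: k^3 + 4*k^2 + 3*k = (k + 3)*(k^2 + k) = (k + 1)*(k + 3)*(k)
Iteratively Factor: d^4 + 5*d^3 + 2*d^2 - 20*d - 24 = (d + 3)*(d^3 + 2*d^2 - 4*d - 8) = (d - 2)*(d + 3)*(d^2 + 4*d + 4) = (d - 2)*(d + 2)*(d + 3)*(d + 2)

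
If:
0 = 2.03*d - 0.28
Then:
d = 0.14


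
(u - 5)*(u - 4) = u^2 - 9*u + 20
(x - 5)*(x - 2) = x^2 - 7*x + 10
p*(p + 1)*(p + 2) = p^3 + 3*p^2 + 2*p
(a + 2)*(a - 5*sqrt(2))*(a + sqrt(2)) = a^3 - 4*sqrt(2)*a^2 + 2*a^2 - 8*sqrt(2)*a - 10*a - 20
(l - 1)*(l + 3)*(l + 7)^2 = l^4 + 16*l^3 + 74*l^2 + 56*l - 147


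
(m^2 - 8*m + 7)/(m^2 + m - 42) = (m^2 - 8*m + 7)/(m^2 + m - 42)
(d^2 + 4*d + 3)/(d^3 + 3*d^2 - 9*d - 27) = (d + 1)/(d^2 - 9)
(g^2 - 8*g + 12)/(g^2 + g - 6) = (g - 6)/(g + 3)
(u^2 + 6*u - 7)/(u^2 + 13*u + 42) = (u - 1)/(u + 6)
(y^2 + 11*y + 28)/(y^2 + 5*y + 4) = (y + 7)/(y + 1)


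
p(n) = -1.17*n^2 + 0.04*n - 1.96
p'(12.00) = -28.04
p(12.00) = -169.96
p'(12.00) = -28.04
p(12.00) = -169.96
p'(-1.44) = 3.41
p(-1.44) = -4.44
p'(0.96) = -2.21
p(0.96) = -3.00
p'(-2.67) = 6.29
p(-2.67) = -10.41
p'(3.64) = -8.48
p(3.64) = -17.32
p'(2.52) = -5.86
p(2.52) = -9.29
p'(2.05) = -4.76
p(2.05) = -6.79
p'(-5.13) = 12.04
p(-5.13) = -32.96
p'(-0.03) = 0.11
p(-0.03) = -1.96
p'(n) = 0.04 - 2.34*n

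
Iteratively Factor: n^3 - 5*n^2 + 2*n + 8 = (n - 2)*(n^2 - 3*n - 4) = (n - 4)*(n - 2)*(n + 1)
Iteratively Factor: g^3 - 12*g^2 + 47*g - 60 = (g - 4)*(g^2 - 8*g + 15) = (g - 5)*(g - 4)*(g - 3)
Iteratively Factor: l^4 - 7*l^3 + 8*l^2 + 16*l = (l - 4)*(l^3 - 3*l^2 - 4*l) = l*(l - 4)*(l^2 - 3*l - 4) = l*(l - 4)^2*(l + 1)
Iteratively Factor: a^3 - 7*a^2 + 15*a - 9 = (a - 1)*(a^2 - 6*a + 9) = (a - 3)*(a - 1)*(a - 3)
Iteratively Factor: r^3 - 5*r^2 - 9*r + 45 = (r + 3)*(r^2 - 8*r + 15) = (r - 3)*(r + 3)*(r - 5)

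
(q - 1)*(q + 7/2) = q^2 + 5*q/2 - 7/2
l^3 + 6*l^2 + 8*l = l*(l + 2)*(l + 4)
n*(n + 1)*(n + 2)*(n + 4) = n^4 + 7*n^3 + 14*n^2 + 8*n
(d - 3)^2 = d^2 - 6*d + 9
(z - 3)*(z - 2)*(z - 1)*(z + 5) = z^4 - z^3 - 19*z^2 + 49*z - 30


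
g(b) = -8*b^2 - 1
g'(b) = -16*b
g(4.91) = -193.86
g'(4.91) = -78.56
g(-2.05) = -34.62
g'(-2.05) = 32.80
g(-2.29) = -42.95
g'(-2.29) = 36.64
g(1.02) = -9.32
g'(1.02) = -16.32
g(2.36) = -45.56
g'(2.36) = -37.76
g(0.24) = -1.46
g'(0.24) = -3.84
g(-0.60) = -3.88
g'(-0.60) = 9.60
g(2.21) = -40.07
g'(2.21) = -35.36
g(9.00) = -649.00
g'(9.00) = -144.00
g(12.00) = -1153.00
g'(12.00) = -192.00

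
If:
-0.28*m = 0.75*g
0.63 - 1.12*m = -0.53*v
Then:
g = -0.176666666666667*v - 0.21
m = 0.473214285714286*v + 0.5625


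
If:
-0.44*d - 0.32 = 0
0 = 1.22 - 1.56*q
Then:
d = -0.73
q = 0.78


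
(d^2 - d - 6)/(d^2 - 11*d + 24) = (d + 2)/(d - 8)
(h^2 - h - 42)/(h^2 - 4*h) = (h^2 - h - 42)/(h*(h - 4))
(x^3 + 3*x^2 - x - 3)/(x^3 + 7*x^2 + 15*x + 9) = (x - 1)/(x + 3)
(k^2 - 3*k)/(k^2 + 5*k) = (k - 3)/(k + 5)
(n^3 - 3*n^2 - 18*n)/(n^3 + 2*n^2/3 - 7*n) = 3*(n - 6)/(3*n - 7)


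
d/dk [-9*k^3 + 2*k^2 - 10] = k*(4 - 27*k)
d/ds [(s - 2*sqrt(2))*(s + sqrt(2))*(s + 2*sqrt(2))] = 3*s^2 + 2*sqrt(2)*s - 8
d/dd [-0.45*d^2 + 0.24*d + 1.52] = 0.24 - 0.9*d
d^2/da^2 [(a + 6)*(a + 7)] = 2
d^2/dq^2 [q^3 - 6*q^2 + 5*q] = 6*q - 12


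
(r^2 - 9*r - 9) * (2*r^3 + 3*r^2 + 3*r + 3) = 2*r^5 - 15*r^4 - 42*r^3 - 51*r^2 - 54*r - 27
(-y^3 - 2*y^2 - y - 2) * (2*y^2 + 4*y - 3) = -2*y^5 - 8*y^4 - 7*y^3 - 2*y^2 - 5*y + 6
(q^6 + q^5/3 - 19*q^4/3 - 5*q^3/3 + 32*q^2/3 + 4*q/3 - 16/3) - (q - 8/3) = q^6 + q^5/3 - 19*q^4/3 - 5*q^3/3 + 32*q^2/3 + q/3 - 8/3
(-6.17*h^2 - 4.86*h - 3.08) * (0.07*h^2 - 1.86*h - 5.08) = -0.4319*h^4 + 11.136*h^3 + 40.1676*h^2 + 30.4176*h + 15.6464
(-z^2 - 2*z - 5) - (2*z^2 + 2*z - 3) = -3*z^2 - 4*z - 2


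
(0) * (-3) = 0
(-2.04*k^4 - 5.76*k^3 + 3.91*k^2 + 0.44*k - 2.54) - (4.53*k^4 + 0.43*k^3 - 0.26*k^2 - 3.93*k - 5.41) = -6.57*k^4 - 6.19*k^3 + 4.17*k^2 + 4.37*k + 2.87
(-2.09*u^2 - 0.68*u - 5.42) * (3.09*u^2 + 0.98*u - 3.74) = -6.4581*u^4 - 4.1494*u^3 - 9.5976*u^2 - 2.7684*u + 20.2708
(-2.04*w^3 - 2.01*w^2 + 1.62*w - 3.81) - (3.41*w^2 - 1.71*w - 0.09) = -2.04*w^3 - 5.42*w^2 + 3.33*w - 3.72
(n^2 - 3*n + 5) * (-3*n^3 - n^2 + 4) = -3*n^5 + 8*n^4 - 12*n^3 - n^2 - 12*n + 20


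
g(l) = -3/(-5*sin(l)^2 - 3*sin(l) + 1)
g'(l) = -3*(10*sin(l)*cos(l) + 3*cos(l))/(-5*sin(l)^2 - 3*sin(l) + 1)^2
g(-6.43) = -2.25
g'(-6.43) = -2.57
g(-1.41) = 3.29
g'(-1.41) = 3.98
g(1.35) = 0.45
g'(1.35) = -0.19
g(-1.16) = 6.63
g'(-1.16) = 36.13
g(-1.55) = 3.00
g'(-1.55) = 0.44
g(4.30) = 6.69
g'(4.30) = -36.86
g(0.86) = 0.72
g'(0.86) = -1.21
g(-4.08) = 0.64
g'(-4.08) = 0.90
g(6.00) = -2.07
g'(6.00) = -0.28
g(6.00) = -2.07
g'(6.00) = -0.28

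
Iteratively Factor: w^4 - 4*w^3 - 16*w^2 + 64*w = (w)*(w^3 - 4*w^2 - 16*w + 64) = w*(w + 4)*(w^2 - 8*w + 16) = w*(w - 4)*(w + 4)*(w - 4)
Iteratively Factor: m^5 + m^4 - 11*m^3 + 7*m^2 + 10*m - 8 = (m + 1)*(m^4 - 11*m^2 + 18*m - 8) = (m - 1)*(m + 1)*(m^3 + m^2 - 10*m + 8) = (m - 1)^2*(m + 1)*(m^2 + 2*m - 8) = (m - 2)*(m - 1)^2*(m + 1)*(m + 4)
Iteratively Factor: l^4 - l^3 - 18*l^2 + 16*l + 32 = (l - 2)*(l^3 + l^2 - 16*l - 16) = (l - 2)*(l + 4)*(l^2 - 3*l - 4) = (l - 2)*(l + 1)*(l + 4)*(l - 4)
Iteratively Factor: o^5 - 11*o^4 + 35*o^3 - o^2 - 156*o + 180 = (o + 2)*(o^4 - 13*o^3 + 61*o^2 - 123*o + 90) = (o - 5)*(o + 2)*(o^3 - 8*o^2 + 21*o - 18) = (o - 5)*(o - 2)*(o + 2)*(o^2 - 6*o + 9) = (o - 5)*(o - 3)*(o - 2)*(o + 2)*(o - 3)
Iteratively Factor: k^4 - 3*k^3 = (k)*(k^3 - 3*k^2) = k^2*(k^2 - 3*k) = k^2*(k - 3)*(k)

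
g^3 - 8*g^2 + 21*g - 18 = (g - 3)^2*(g - 2)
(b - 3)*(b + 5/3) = b^2 - 4*b/3 - 5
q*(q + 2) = q^2 + 2*q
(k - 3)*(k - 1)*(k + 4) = k^3 - 13*k + 12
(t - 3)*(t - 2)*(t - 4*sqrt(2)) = t^3 - 4*sqrt(2)*t^2 - 5*t^2 + 6*t + 20*sqrt(2)*t - 24*sqrt(2)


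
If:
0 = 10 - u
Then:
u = 10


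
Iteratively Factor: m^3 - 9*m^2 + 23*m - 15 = (m - 5)*(m^2 - 4*m + 3) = (m - 5)*(m - 1)*(m - 3)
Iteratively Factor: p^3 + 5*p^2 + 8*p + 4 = (p + 2)*(p^2 + 3*p + 2) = (p + 2)^2*(p + 1)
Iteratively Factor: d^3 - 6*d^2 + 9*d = (d - 3)*(d^2 - 3*d) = d*(d - 3)*(d - 3)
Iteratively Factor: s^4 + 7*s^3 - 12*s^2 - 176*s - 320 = (s - 5)*(s^3 + 12*s^2 + 48*s + 64) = (s - 5)*(s + 4)*(s^2 + 8*s + 16) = (s - 5)*(s + 4)^2*(s + 4)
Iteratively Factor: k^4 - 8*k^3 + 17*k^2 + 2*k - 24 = (k - 4)*(k^3 - 4*k^2 + k + 6) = (k - 4)*(k + 1)*(k^2 - 5*k + 6) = (k - 4)*(k - 2)*(k + 1)*(k - 3)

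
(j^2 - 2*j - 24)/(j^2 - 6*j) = (j + 4)/j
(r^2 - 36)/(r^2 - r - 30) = (r + 6)/(r + 5)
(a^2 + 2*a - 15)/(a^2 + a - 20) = (a - 3)/(a - 4)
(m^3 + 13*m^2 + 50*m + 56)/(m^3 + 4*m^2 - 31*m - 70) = (m + 4)/(m - 5)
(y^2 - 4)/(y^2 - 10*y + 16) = (y + 2)/(y - 8)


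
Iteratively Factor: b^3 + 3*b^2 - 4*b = (b)*(b^2 + 3*b - 4) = b*(b + 4)*(b - 1)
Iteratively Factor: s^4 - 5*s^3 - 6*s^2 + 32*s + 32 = (s - 4)*(s^3 - s^2 - 10*s - 8) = (s - 4)*(s + 2)*(s^2 - 3*s - 4) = (s - 4)*(s + 1)*(s + 2)*(s - 4)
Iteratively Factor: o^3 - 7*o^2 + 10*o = (o - 5)*(o^2 - 2*o) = o*(o - 5)*(o - 2)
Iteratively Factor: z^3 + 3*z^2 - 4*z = (z)*(z^2 + 3*z - 4) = z*(z + 4)*(z - 1)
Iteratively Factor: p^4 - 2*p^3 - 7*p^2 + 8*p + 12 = (p - 3)*(p^3 + p^2 - 4*p - 4) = (p - 3)*(p + 1)*(p^2 - 4) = (p - 3)*(p - 2)*(p + 1)*(p + 2)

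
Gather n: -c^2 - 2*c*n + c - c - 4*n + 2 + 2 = -c^2 + n*(-2*c - 4) + 4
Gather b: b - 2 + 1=b - 1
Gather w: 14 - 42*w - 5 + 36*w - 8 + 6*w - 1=0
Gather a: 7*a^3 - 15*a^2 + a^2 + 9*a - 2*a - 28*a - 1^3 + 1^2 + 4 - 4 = 7*a^3 - 14*a^2 - 21*a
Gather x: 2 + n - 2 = n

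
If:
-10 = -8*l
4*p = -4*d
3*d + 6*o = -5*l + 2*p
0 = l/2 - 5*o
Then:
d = -7/5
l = 5/4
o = 1/8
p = 7/5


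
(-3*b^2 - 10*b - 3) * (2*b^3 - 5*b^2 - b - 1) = -6*b^5 - 5*b^4 + 47*b^3 + 28*b^2 + 13*b + 3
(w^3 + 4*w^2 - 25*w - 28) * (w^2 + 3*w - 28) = w^5 + 7*w^4 - 41*w^3 - 215*w^2 + 616*w + 784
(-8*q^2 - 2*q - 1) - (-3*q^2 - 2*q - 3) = 2 - 5*q^2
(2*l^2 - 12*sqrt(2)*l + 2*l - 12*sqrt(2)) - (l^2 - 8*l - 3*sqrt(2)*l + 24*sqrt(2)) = l^2 - 9*sqrt(2)*l + 10*l - 36*sqrt(2)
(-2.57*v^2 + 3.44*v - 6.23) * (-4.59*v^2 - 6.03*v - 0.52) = 11.7963*v^4 - 0.2925*v^3 + 9.1889*v^2 + 35.7781*v + 3.2396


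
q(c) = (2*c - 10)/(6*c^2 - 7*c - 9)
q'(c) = (7 - 12*c)*(2*c - 10)/(6*c^2 - 7*c - 9)^2 + 2/(6*c^2 - 7*c - 9) = 4*(-3*c^2 + 30*c - 22)/(36*c^4 - 84*c^3 - 59*c^2 + 126*c + 81)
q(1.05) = 0.81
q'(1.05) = 0.26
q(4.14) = -0.03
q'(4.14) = 0.05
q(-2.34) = -0.36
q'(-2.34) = -0.27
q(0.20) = 0.94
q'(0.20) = -0.62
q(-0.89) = -5.94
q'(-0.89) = -51.98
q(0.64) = 0.79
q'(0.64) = -0.13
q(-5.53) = -0.10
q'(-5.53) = -0.02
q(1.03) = 0.81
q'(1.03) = 0.24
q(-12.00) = -0.04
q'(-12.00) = 0.00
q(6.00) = 0.01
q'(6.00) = 0.01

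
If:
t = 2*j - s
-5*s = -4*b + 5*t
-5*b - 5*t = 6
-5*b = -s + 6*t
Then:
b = -3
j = -6/5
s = -21/5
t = 9/5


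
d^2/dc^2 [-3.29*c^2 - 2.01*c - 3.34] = -6.58000000000000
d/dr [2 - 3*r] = -3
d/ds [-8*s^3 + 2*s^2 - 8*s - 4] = -24*s^2 + 4*s - 8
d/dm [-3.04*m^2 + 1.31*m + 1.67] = 1.31 - 6.08*m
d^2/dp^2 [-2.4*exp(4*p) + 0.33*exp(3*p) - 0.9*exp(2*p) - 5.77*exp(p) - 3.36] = (-38.4*exp(3*p) + 2.97*exp(2*p) - 3.6*exp(p) - 5.77)*exp(p)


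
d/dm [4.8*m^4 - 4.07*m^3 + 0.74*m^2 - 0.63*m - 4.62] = 19.2*m^3 - 12.21*m^2 + 1.48*m - 0.63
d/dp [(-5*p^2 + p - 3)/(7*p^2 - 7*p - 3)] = 4*(7*p^2 + 18*p - 6)/(49*p^4 - 98*p^3 + 7*p^2 + 42*p + 9)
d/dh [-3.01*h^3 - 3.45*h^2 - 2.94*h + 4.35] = -9.03*h^2 - 6.9*h - 2.94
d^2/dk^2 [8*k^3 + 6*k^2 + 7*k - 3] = 48*k + 12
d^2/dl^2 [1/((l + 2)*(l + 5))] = 2*((l + 2)^2 + (l + 2)*(l + 5) + (l + 5)^2)/((l + 2)^3*(l + 5)^3)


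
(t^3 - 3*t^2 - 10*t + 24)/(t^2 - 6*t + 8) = t + 3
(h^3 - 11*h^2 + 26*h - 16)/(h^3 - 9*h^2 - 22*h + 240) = (h^2 - 3*h + 2)/(h^2 - h - 30)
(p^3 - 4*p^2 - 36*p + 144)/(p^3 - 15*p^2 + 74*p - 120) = (p + 6)/(p - 5)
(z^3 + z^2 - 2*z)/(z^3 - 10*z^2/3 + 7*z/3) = 3*(z + 2)/(3*z - 7)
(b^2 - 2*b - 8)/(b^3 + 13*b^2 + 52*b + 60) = (b - 4)/(b^2 + 11*b + 30)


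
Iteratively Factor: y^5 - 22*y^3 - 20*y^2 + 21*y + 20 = (y + 1)*(y^4 - y^3 - 21*y^2 + y + 20) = (y - 5)*(y + 1)*(y^3 + 4*y^2 - y - 4) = (y - 5)*(y - 1)*(y + 1)*(y^2 + 5*y + 4) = (y - 5)*(y - 1)*(y + 1)^2*(y + 4)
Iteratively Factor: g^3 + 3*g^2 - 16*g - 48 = (g + 4)*(g^2 - g - 12) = (g - 4)*(g + 4)*(g + 3)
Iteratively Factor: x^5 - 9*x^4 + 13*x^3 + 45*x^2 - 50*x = (x - 1)*(x^4 - 8*x^3 + 5*x^2 + 50*x) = (x - 5)*(x - 1)*(x^3 - 3*x^2 - 10*x) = (x - 5)^2*(x - 1)*(x^2 + 2*x) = (x - 5)^2*(x - 1)*(x + 2)*(x)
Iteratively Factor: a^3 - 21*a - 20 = (a - 5)*(a^2 + 5*a + 4) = (a - 5)*(a + 4)*(a + 1)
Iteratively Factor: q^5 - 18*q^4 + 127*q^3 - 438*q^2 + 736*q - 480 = (q - 4)*(q^4 - 14*q^3 + 71*q^2 - 154*q + 120) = (q - 5)*(q - 4)*(q^3 - 9*q^2 + 26*q - 24) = (q - 5)*(q - 4)*(q - 2)*(q^2 - 7*q + 12) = (q - 5)*(q - 4)^2*(q - 2)*(q - 3)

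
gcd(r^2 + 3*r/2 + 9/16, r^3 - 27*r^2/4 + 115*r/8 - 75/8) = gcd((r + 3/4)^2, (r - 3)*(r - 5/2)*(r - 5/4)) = 1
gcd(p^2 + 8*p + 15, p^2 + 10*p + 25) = p + 5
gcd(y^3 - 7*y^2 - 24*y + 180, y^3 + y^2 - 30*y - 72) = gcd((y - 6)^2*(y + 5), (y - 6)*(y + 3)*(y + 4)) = y - 6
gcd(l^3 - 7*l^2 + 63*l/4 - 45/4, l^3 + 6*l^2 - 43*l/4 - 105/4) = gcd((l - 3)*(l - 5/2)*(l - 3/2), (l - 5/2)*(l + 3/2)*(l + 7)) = l - 5/2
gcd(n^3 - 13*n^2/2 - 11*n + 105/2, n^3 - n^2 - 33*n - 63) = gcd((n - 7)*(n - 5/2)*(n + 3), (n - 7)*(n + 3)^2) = n^2 - 4*n - 21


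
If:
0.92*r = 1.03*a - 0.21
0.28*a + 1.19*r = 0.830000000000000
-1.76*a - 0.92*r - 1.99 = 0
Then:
No Solution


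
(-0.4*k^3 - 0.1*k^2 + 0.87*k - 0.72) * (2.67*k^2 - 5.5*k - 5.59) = -1.068*k^5 + 1.933*k^4 + 5.1089*k^3 - 6.1484*k^2 - 0.9033*k + 4.0248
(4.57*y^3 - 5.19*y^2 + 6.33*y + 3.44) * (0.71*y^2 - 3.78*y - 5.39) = 3.2447*y^5 - 20.9595*y^4 - 0.5198*y^3 + 6.4891*y^2 - 47.1219*y - 18.5416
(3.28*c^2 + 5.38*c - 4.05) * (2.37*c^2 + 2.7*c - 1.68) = 7.7736*c^4 + 21.6066*c^3 - 0.5829*c^2 - 19.9734*c + 6.804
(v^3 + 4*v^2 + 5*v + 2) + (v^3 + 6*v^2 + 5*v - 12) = 2*v^3 + 10*v^2 + 10*v - 10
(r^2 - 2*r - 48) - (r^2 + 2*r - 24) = -4*r - 24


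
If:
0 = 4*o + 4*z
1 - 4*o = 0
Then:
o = 1/4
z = -1/4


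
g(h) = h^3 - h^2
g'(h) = 3*h^2 - 2*h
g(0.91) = -0.07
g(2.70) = 12.39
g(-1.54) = -6.02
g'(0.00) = 0.00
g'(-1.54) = 10.19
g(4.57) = 74.56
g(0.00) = 0.00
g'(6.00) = 96.00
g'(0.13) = -0.21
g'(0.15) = -0.23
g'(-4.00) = 56.00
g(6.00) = 180.00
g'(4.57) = 53.51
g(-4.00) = -80.00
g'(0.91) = 0.66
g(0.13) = -0.01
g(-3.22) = -43.75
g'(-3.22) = 37.55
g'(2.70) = 16.47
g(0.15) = -0.02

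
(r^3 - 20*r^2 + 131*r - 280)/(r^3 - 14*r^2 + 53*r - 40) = (r - 7)/(r - 1)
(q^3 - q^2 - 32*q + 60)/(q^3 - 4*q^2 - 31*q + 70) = (q^2 + q - 30)/(q^2 - 2*q - 35)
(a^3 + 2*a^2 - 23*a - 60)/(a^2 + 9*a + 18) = (a^2 - a - 20)/(a + 6)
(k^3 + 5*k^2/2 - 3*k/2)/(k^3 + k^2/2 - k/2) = (k + 3)/(k + 1)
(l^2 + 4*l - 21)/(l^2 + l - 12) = (l + 7)/(l + 4)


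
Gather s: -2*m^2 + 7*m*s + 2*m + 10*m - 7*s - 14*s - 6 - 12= -2*m^2 + 12*m + s*(7*m - 21) - 18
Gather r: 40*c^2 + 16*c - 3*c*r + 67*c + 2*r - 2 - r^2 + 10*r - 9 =40*c^2 + 83*c - r^2 + r*(12 - 3*c) - 11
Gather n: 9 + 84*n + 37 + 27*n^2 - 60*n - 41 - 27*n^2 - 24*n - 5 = 0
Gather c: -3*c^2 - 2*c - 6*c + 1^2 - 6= -3*c^2 - 8*c - 5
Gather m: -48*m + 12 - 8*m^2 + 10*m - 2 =-8*m^2 - 38*m + 10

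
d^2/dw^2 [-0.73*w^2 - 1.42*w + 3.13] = -1.46000000000000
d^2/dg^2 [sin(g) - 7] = -sin(g)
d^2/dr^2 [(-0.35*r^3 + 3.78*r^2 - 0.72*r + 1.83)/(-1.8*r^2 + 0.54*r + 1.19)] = (1.77635683940025e-15*r^5 - 0.979199999999999*r^3 - 82.8063*r^2 + 22.89981*r - 20.538036)/(5.832*r^6 - 5.2488*r^5 - 9.99216*r^4 + 6.782616*r^3 + 6.605928*r^2 - 2.294082*r - 1.685159)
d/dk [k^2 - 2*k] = 2*k - 2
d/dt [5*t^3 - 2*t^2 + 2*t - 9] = 15*t^2 - 4*t + 2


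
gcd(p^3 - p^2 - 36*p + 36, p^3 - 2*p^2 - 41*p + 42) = p^2 + 5*p - 6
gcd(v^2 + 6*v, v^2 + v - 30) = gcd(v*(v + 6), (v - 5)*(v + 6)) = v + 6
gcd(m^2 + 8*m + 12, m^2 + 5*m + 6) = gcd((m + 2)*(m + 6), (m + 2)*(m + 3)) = m + 2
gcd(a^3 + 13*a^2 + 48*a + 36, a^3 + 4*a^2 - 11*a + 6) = a + 6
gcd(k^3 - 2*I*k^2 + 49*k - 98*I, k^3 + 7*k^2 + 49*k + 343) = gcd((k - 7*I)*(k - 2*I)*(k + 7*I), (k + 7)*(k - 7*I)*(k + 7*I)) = k^2 + 49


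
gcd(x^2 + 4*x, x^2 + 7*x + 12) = x + 4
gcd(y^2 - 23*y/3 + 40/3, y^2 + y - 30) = y - 5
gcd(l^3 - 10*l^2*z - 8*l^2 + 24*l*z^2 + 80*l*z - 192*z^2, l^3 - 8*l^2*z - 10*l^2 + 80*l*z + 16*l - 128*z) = l - 8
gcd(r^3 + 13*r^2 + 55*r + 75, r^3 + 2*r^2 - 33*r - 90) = r^2 + 8*r + 15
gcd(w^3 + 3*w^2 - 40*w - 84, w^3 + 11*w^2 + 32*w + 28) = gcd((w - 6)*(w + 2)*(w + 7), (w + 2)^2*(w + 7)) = w^2 + 9*w + 14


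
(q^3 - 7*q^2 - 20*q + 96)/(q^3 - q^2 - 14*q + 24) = (q - 8)/(q - 2)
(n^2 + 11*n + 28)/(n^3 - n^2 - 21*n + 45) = (n^2 + 11*n + 28)/(n^3 - n^2 - 21*n + 45)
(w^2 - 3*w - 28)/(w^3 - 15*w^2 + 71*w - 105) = (w + 4)/(w^2 - 8*w + 15)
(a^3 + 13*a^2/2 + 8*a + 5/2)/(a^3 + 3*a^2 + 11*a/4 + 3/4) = 2*(a + 5)/(2*a + 3)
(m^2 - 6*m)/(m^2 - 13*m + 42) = m/(m - 7)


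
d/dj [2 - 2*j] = -2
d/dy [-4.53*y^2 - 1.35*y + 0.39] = -9.06*y - 1.35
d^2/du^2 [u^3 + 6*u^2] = 6*u + 12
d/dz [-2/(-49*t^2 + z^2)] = 4*z/(49*t^2 - z^2)^2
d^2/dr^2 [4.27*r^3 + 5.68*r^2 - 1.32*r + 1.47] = 25.62*r + 11.36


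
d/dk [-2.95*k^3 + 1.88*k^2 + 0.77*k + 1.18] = -8.85*k^2 + 3.76*k + 0.77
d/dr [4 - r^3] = -3*r^2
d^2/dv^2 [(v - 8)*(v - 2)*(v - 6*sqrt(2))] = 6*v - 20 - 12*sqrt(2)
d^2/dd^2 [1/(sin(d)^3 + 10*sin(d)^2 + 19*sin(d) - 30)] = -(9*sin(d)^5 + 119*sin(d)^4 + 545*sin(d)^3 + 1225*sin(d)^2 + 2072*sin(d) + 1322)/((sin(d) - 1)^2*(sin(d) + 5)^3*(sin(d) + 6)^3)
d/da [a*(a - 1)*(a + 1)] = 3*a^2 - 1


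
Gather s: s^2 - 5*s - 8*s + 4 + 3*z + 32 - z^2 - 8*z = s^2 - 13*s - z^2 - 5*z + 36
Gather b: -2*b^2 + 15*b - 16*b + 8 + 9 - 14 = -2*b^2 - b + 3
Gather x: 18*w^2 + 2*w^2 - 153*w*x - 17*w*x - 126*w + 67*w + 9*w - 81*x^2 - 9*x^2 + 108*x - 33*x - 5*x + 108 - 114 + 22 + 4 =20*w^2 - 50*w - 90*x^2 + x*(70 - 170*w) + 20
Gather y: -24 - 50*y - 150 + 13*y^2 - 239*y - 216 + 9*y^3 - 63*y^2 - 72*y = 9*y^3 - 50*y^2 - 361*y - 390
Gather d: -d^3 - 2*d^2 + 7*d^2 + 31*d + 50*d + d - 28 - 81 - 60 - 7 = -d^3 + 5*d^2 + 82*d - 176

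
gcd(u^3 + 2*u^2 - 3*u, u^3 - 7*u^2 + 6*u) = u^2 - u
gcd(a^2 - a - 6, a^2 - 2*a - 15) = 1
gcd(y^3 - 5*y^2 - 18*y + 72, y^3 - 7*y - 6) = y - 3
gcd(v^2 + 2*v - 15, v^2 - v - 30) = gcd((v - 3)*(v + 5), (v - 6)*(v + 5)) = v + 5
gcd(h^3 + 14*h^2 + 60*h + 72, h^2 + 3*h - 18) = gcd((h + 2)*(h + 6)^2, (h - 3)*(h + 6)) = h + 6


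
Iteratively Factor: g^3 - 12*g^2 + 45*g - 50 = (g - 5)*(g^2 - 7*g + 10) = (g - 5)*(g - 2)*(g - 5)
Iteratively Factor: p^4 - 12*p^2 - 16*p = (p - 4)*(p^3 + 4*p^2 + 4*p) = (p - 4)*(p + 2)*(p^2 + 2*p) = (p - 4)*(p + 2)^2*(p)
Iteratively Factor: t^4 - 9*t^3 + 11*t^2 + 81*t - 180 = (t - 3)*(t^3 - 6*t^2 - 7*t + 60) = (t - 5)*(t - 3)*(t^2 - t - 12) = (t - 5)*(t - 3)*(t + 3)*(t - 4)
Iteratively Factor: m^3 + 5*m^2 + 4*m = (m)*(m^2 + 5*m + 4) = m*(m + 4)*(m + 1)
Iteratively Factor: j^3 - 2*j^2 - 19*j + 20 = (j - 1)*(j^2 - j - 20) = (j - 1)*(j + 4)*(j - 5)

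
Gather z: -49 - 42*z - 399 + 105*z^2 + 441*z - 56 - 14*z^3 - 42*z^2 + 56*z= -14*z^3 + 63*z^2 + 455*z - 504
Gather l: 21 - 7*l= 21 - 7*l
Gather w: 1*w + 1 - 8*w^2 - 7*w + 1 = -8*w^2 - 6*w + 2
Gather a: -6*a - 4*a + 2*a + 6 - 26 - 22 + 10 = -8*a - 32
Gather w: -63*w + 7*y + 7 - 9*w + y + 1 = -72*w + 8*y + 8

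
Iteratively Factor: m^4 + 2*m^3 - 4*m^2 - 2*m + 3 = (m + 3)*(m^3 - m^2 - m + 1) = (m + 1)*(m + 3)*(m^2 - 2*m + 1) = (m - 1)*(m + 1)*(m + 3)*(m - 1)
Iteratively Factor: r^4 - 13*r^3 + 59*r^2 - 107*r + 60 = (r - 5)*(r^3 - 8*r^2 + 19*r - 12) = (r - 5)*(r - 4)*(r^2 - 4*r + 3) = (r - 5)*(r - 4)*(r - 1)*(r - 3)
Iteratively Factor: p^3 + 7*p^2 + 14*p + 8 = (p + 1)*(p^2 + 6*p + 8) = (p + 1)*(p + 4)*(p + 2)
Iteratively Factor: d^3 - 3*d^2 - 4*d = (d + 1)*(d^2 - 4*d) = d*(d + 1)*(d - 4)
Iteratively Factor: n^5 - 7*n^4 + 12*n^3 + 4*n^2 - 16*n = (n - 4)*(n^4 - 3*n^3 + 4*n) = n*(n - 4)*(n^3 - 3*n^2 + 4) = n*(n - 4)*(n + 1)*(n^2 - 4*n + 4) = n*(n - 4)*(n - 2)*(n + 1)*(n - 2)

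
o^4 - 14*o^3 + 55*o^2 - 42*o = o*(o - 7)*(o - 6)*(o - 1)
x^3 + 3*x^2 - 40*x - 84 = (x - 6)*(x + 2)*(x + 7)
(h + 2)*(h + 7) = h^2 + 9*h + 14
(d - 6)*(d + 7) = d^2 + d - 42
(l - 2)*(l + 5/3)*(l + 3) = l^3 + 8*l^2/3 - 13*l/3 - 10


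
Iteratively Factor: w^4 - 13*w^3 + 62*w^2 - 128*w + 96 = (w - 2)*(w^3 - 11*w^2 + 40*w - 48) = (w - 4)*(w - 2)*(w^2 - 7*w + 12) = (w - 4)*(w - 3)*(w - 2)*(w - 4)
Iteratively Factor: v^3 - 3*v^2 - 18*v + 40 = (v - 5)*(v^2 + 2*v - 8) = (v - 5)*(v + 4)*(v - 2)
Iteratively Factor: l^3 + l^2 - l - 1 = (l + 1)*(l^2 - 1) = (l + 1)^2*(l - 1)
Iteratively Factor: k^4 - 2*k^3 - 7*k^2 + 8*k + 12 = (k + 1)*(k^3 - 3*k^2 - 4*k + 12) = (k + 1)*(k + 2)*(k^2 - 5*k + 6) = (k - 2)*(k + 1)*(k + 2)*(k - 3)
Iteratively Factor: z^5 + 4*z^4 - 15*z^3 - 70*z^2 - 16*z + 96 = (z + 3)*(z^4 + z^3 - 18*z^2 - 16*z + 32) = (z + 3)*(z + 4)*(z^3 - 3*z^2 - 6*z + 8) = (z - 4)*(z + 3)*(z + 4)*(z^2 + z - 2) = (z - 4)*(z - 1)*(z + 3)*(z + 4)*(z + 2)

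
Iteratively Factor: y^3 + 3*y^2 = (y)*(y^2 + 3*y) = y*(y + 3)*(y)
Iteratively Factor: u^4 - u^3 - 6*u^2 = (u - 3)*(u^3 + 2*u^2) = u*(u - 3)*(u^2 + 2*u) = u^2*(u - 3)*(u + 2)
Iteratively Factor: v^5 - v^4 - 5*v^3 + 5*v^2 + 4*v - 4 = (v - 2)*(v^4 + v^3 - 3*v^2 - v + 2) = (v - 2)*(v + 2)*(v^3 - v^2 - v + 1) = (v - 2)*(v + 1)*(v + 2)*(v^2 - 2*v + 1) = (v - 2)*(v - 1)*(v + 1)*(v + 2)*(v - 1)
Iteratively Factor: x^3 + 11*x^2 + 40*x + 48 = (x + 3)*(x^2 + 8*x + 16) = (x + 3)*(x + 4)*(x + 4)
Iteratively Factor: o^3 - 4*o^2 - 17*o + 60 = (o + 4)*(o^2 - 8*o + 15) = (o - 5)*(o + 4)*(o - 3)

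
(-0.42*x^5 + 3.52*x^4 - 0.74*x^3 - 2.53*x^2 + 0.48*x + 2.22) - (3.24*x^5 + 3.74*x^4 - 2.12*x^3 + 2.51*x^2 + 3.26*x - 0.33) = -3.66*x^5 - 0.22*x^4 + 1.38*x^3 - 5.04*x^2 - 2.78*x + 2.55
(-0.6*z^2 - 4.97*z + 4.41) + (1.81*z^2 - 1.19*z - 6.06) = 1.21*z^2 - 6.16*z - 1.65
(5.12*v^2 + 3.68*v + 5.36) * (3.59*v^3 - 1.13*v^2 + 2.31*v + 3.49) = 18.3808*v^5 + 7.4256*v^4 + 26.9112*v^3 + 20.3128*v^2 + 25.2248*v + 18.7064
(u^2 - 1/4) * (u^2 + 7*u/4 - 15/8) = u^4 + 7*u^3/4 - 17*u^2/8 - 7*u/16 + 15/32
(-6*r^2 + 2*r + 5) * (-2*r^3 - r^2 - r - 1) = 12*r^5 + 2*r^4 - 6*r^3 - r^2 - 7*r - 5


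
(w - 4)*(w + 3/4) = w^2 - 13*w/4 - 3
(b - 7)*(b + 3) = b^2 - 4*b - 21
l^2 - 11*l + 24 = (l - 8)*(l - 3)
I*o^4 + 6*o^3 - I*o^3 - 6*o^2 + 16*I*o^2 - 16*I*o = o*(o - 8*I)*(o + 2*I)*(I*o - I)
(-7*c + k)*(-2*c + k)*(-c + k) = -14*c^3 + 23*c^2*k - 10*c*k^2 + k^3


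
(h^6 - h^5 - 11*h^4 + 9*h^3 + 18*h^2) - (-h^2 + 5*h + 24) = h^6 - h^5 - 11*h^4 + 9*h^3 + 19*h^2 - 5*h - 24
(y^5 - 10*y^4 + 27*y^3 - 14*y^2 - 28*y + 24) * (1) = y^5 - 10*y^4 + 27*y^3 - 14*y^2 - 28*y + 24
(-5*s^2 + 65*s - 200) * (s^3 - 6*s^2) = -5*s^5 + 95*s^4 - 590*s^3 + 1200*s^2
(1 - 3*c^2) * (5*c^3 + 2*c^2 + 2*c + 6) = -15*c^5 - 6*c^4 - c^3 - 16*c^2 + 2*c + 6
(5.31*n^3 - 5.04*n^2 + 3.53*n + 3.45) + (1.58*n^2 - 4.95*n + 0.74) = 5.31*n^3 - 3.46*n^2 - 1.42*n + 4.19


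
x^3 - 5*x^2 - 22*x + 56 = (x - 7)*(x - 2)*(x + 4)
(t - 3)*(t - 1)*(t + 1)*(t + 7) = t^4 + 4*t^3 - 22*t^2 - 4*t + 21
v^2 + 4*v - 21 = (v - 3)*(v + 7)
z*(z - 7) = z^2 - 7*z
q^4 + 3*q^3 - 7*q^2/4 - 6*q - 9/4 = (q - 3/2)*(q + 1/2)*(q + 1)*(q + 3)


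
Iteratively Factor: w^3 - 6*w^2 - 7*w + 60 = (w - 5)*(w^2 - w - 12) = (w - 5)*(w + 3)*(w - 4)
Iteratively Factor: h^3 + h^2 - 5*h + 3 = (h - 1)*(h^2 + 2*h - 3) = (h - 1)*(h + 3)*(h - 1)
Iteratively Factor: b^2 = (b)*(b)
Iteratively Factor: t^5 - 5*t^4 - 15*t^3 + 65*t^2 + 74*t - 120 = (t - 1)*(t^4 - 4*t^3 - 19*t^2 + 46*t + 120) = (t - 1)*(t + 3)*(t^3 - 7*t^2 + 2*t + 40) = (t - 4)*(t - 1)*(t + 3)*(t^2 - 3*t - 10) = (t - 5)*(t - 4)*(t - 1)*(t + 3)*(t + 2)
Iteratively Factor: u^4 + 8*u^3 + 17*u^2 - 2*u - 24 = (u + 3)*(u^3 + 5*u^2 + 2*u - 8) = (u + 3)*(u + 4)*(u^2 + u - 2) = (u - 1)*(u + 3)*(u + 4)*(u + 2)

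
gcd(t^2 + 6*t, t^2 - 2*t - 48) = t + 6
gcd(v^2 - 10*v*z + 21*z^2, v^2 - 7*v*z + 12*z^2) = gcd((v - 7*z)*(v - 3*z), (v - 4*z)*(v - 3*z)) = -v + 3*z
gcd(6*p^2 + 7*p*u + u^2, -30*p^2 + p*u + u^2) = 6*p + u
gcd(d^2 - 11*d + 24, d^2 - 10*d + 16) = d - 8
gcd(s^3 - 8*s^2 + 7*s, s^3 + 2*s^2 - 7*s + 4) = s - 1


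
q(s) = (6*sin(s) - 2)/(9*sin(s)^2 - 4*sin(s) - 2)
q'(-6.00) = -2.33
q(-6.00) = 0.13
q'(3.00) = 2.78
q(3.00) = 0.48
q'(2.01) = 4.38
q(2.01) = 1.96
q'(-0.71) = -2.56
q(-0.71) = -1.33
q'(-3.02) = 13.07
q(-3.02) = 1.97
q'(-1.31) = -0.26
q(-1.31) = -0.76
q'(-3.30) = 2.67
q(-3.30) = 0.44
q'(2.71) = 2.97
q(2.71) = -0.24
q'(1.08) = -6.57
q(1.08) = 2.24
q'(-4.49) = 1.13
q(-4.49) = 1.45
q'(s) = (-18*sin(s)*cos(s) + 4*cos(s))*(6*sin(s) - 2)/(9*sin(s)^2 - 4*sin(s) - 2)^2 + 6*cos(s)/(9*sin(s)^2 - 4*sin(s) - 2)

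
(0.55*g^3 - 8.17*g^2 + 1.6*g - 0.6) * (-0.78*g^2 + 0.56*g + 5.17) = -0.429*g^5 + 6.6806*g^4 - 2.9797*g^3 - 40.8749*g^2 + 7.936*g - 3.102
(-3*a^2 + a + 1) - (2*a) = -3*a^2 - a + 1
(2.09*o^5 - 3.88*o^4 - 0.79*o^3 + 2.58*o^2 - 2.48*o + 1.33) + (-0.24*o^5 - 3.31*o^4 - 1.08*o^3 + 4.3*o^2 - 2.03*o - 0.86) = 1.85*o^5 - 7.19*o^4 - 1.87*o^3 + 6.88*o^2 - 4.51*o + 0.47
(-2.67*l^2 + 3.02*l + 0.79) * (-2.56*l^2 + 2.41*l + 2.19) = 6.8352*l^4 - 14.1659*l^3 - 0.591499999999999*l^2 + 8.5177*l + 1.7301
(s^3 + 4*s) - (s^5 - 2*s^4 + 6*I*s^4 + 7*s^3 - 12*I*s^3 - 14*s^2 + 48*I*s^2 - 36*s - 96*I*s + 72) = -s^5 + 2*s^4 - 6*I*s^4 - 6*s^3 + 12*I*s^3 + 14*s^2 - 48*I*s^2 + 40*s + 96*I*s - 72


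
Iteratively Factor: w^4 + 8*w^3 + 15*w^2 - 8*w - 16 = (w + 1)*(w^3 + 7*w^2 + 8*w - 16) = (w - 1)*(w + 1)*(w^2 + 8*w + 16) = (w - 1)*(w + 1)*(w + 4)*(w + 4)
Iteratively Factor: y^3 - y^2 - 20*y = (y)*(y^2 - y - 20) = y*(y - 5)*(y + 4)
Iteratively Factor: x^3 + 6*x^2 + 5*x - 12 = (x + 3)*(x^2 + 3*x - 4) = (x + 3)*(x + 4)*(x - 1)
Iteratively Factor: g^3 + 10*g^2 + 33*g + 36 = (g + 3)*(g^2 + 7*g + 12) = (g + 3)^2*(g + 4)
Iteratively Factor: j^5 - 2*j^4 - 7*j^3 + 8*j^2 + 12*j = (j - 2)*(j^4 - 7*j^2 - 6*j) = j*(j - 2)*(j^3 - 7*j - 6) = j*(j - 2)*(j + 2)*(j^2 - 2*j - 3) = j*(j - 3)*(j - 2)*(j + 2)*(j + 1)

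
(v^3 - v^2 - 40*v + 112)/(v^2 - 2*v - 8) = (v^2 + 3*v - 28)/(v + 2)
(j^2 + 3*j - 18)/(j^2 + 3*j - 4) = (j^2 + 3*j - 18)/(j^2 + 3*j - 4)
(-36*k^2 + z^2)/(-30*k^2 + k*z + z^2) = (-6*k + z)/(-5*k + z)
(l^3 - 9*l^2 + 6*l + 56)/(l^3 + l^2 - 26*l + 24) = (l^2 - 5*l - 14)/(l^2 + 5*l - 6)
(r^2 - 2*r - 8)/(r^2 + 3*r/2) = 2*(r^2 - 2*r - 8)/(r*(2*r + 3))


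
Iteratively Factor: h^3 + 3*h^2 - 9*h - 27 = (h - 3)*(h^2 + 6*h + 9) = (h - 3)*(h + 3)*(h + 3)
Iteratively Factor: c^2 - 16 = (c - 4)*(c + 4)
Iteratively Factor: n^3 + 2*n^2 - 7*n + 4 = (n + 4)*(n^2 - 2*n + 1) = (n - 1)*(n + 4)*(n - 1)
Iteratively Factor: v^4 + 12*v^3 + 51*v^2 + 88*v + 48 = (v + 1)*(v^3 + 11*v^2 + 40*v + 48) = (v + 1)*(v + 4)*(v^2 + 7*v + 12) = (v + 1)*(v + 3)*(v + 4)*(v + 4)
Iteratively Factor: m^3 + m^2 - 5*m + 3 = (m - 1)*(m^2 + 2*m - 3) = (m - 1)*(m + 3)*(m - 1)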